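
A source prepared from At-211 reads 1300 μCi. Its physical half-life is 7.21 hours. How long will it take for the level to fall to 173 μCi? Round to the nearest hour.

Fraction remaining = 173/1300 ≈ 0.13308.
n = log₂(1300/173) = ln(7.5145)/ln 2 ≈ 2.9097 half-lives.
t = n × t½ = 2.9097 × 7.21 ≈ 20.979 hours.

21 hours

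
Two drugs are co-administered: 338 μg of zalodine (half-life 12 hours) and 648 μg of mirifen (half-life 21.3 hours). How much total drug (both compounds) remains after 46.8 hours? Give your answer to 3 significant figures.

zalodine: 338 × (1/2)^(46.8/12) = 338 × (1/2)^3.9 ≈ 22.641 μg.
mirifen: 648 × (1/2)^(46.8/21.3) = 648 × (1/2)^2.1972 ≈ 141.3 μg.
Total = 22.641 + 141.3 ≈ 163.95 μg.

164 μg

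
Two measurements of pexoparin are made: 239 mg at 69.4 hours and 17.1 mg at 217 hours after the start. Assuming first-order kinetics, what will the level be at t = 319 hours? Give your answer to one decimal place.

Over Δt = 217 − 69.4 = 147.6 hours, the level fell by a factor of 239/17.1 ≈ 13.977.
n = log₂(13.977) ≈ 3.8049 half-lives, so t½ = 147.6/3.8049 ≈ 38.792 hours.
From t = 217 to t = 319: 17.1 × (1/2)^((319−217)/38.792) ≈ 2.7635 mg.

2.8 mg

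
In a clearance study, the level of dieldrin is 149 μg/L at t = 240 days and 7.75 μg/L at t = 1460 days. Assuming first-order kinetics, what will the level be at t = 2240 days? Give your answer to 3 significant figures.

1.17 μg/L

Over Δt = 1460 − 240 = 1220 days, the level fell by a factor of 149/7.75 ≈ 19.226.
n = log₂(19.226) ≈ 4.265 half-lives, so t½ = 1220/4.265 ≈ 286.05 days.
From t = 1460 to t = 2240: 7.75 × (1/2)^((2240−1460)/286.05) ≈ 1.1707 μg/L.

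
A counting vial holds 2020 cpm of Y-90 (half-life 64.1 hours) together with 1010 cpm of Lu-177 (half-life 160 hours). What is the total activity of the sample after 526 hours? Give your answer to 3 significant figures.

Y-90: 2020 × (1/2)^(526/64.1) = 2020 × (1/2)^8.2059 ≈ 6.841 cpm.
Lu-177: 1010 × (1/2)^(526/160) = 1010 × (1/2)^3.2875 ≈ 103.44 cpm.
Total = 6.841 + 103.44 ≈ 110.28 cpm.

110 cpm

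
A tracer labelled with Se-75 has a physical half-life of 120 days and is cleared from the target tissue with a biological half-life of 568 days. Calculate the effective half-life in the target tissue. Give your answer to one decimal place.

99.1 days

1/t_eff = 1/t_phys + 1/t_biol = 1/120 + 1/568 = 0.010094 per day.
t_eff = 120 × 568 / (120 + 568) ≈ 99.07 days.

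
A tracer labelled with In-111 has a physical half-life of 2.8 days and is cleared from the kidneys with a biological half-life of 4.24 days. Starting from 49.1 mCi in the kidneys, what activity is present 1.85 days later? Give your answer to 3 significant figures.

23.0 mCi

1/t_eff = 1/t_phys + 1/t_biol = 1/2.8 + 1/4.24 = 0.59299 per day.
t_eff = 2.8 × 4.24 / (2.8 + 4.24) ≈ 1.6864 days.
Remaining = 49.1 × (1/2)^(1.85/1.6864) = 49.1 × (1/2)^1.097 ≈ 22.953 mCi.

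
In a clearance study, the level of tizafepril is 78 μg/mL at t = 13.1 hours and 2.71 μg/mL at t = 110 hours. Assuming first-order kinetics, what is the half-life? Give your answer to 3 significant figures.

20.0 hours

Over Δt = 110 − 13.1 = 96.9 hours, the level fell by a factor of 78/2.71 ≈ 28.782.
n = log₂(28.782) ≈ 4.8471 half-lives, so t½ = 96.9/4.8471 ≈ 19.991 hours.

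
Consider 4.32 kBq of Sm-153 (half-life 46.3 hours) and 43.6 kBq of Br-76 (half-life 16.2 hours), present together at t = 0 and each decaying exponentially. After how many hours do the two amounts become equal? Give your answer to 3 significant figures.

Set 4.32·(1/2)^(t/46.3) = 43.6·(1/2)^(t/16.2).
Taking log₂: log₂(4.32/43.6) = t·(1/46.3 − 1/16.2).
log₂(0.099083) = -3.3352; 1/46.3 − 1/16.2 = -0.04013.
t = -3.3352 / -0.04013 ≈ 83.11 hours.

83.1 hours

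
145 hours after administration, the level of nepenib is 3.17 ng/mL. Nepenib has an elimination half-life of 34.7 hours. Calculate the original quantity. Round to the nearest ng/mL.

Number of half-lives elapsed: n = 145/34.7 ≈ 4.1787.
A₀ = A × 2^n = 3.17 × 2^4.1787 = 3.17 × 18.109 ≈ 57.407 ng/mL.

57 ng/mL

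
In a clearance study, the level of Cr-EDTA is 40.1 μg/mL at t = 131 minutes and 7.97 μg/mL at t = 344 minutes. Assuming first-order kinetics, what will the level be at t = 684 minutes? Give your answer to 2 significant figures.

Over Δt = 344 − 131 = 213 minutes, the level fell by a factor of 40.1/7.97 ≈ 5.0314.
n = log₂(5.0314) ≈ 2.331 half-lives, so t½ = 213/2.331 ≈ 91.379 minutes.
From t = 344 to t = 684: 7.97 × (1/2)^((684−344)/91.379) ≈ 0.6045 μg/mL.

0.60 μg/mL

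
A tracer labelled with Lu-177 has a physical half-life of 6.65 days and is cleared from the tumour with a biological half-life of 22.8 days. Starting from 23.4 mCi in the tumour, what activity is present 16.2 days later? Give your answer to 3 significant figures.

1/t_eff = 1/t_phys + 1/t_biol = 1/6.65 + 1/22.8 = 0.19424 per day.
t_eff = 6.65 × 22.8 / (6.65 + 22.8) ≈ 5.1484 days.
Remaining = 23.4 × (1/2)^(16.2/5.1484) = 23.4 × (1/2)^3.1466 ≈ 2.6423 mCi.

2.64 mCi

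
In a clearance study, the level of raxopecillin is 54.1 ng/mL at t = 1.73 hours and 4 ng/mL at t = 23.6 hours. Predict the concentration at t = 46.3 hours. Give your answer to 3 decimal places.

Over Δt = 23.6 − 1.73 = 21.87 hours, the level fell by a factor of 54.1/4 ≈ 13.525.
n = log₂(13.525) ≈ 3.7576 half-lives, so t½ = 21.87/3.7576 ≈ 5.8203 hours.
From t = 23.6 to t = 46.3: 4 × (1/2)^((46.3−23.6)/5.8203) ≈ 0.26791 ng/mL.

0.268 ng/mL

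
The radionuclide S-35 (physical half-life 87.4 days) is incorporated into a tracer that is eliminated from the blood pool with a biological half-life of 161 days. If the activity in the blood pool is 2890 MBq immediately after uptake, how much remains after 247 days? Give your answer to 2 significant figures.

1/t_eff = 1/t_phys + 1/t_biol = 1/87.4 + 1/161 = 0.017653 per day.
t_eff = 87.4 × 161 / (87.4 + 161) ≈ 56.648 days.
Remaining = 2890 × (1/2)^(247/56.648) = 2890 × (1/2)^4.3602 ≈ 140.71 MBq.

140 MBq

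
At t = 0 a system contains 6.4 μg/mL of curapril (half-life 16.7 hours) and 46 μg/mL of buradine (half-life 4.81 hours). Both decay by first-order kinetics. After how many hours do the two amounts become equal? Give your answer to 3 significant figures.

Set 6.4·(1/2)^(t/16.7) = 46·(1/2)^(t/4.81).
Taking log₂: log₂(6.4/46) = t·(1/16.7 − 1/4.81).
log₂(0.13913) = -2.8455; 1/16.7 − 1/4.81 = -0.14802.
t = -2.8455 / -0.14802 ≈ 19.224 hours.

19.2 hours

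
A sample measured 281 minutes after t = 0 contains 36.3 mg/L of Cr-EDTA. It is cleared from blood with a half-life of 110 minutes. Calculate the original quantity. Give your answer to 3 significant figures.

Number of half-lives elapsed: n = 281/110 ≈ 2.5545.
A₀ = A × 2^n = 36.3 × 2^2.5545 = 36.3 × 5.8748 ≈ 213.26 mg/L.

213 mg/L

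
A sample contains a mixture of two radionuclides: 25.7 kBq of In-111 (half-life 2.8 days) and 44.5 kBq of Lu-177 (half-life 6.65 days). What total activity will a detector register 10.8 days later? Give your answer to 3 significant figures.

16.2 kBq

In-111: 25.7 × (1/2)^(10.8/2.8) = 25.7 × (1/2)^3.8571 ≈ 1.7734 kBq.
Lu-177: 44.5 × (1/2)^(10.8/6.65) = 44.5 × (1/2)^1.6241 ≈ 14.437 kBq.
Total = 1.7734 + 14.437 ≈ 16.21 kBq.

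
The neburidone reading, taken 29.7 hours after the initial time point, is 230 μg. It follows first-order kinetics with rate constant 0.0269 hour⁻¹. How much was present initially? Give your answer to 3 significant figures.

511 μg

t½ = ln 2 / k = 0.69315 / 0.0269 ≈ 25.768 hours.
Number of half-lives elapsed: n = 29.7/25.768 ≈ 1.1526.
A₀ = A × 2^n = 230 × 2^1.1526 = 230 × 2.2232 ≈ 511.33 μg.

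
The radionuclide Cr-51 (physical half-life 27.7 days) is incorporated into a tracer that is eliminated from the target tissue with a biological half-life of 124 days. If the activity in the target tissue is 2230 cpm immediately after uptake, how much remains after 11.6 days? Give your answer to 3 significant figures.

1/t_eff = 1/t_phys + 1/t_biol = 1/27.7 + 1/124 = 0.044166 per day.
t_eff = 27.7 × 124 / (27.7 + 124) ≈ 22.642 days.
Remaining = 2230 × (1/2)^(11.6/22.642) = 2230 × (1/2)^0.51232 ≈ 1563.4 cpm.

1560 cpm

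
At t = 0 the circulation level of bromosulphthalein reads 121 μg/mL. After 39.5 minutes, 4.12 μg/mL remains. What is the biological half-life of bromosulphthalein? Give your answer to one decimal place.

A/A₀ = 4.12/121 ≈ 0.03405.
n = log₂(29.369) ≈ 4.8762 half-lives elapsed in 39.5 minutes.
t½ = 39.5/4.8762 ≈ 8.1005 minutes.

8.1 minutes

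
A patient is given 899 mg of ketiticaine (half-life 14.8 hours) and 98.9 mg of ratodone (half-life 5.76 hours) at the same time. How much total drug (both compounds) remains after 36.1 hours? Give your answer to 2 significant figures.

ketiticaine: 899 × (1/2)^(36.1/14.8) = 899 × (1/2)^2.4392 ≈ 165.76 mg.
ratodone: 98.9 × (1/2)^(36.1/5.76) = 98.9 × (1/2)^6.2674 ≈ 1.2839 mg.
Total = 165.76 + 1.2839 ≈ 167.05 mg.

170 mg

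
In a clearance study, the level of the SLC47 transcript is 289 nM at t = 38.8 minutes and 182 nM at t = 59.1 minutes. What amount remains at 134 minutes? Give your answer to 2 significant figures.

Over Δt = 59.1 − 38.8 = 20.3 minutes, the level fell by a factor of 289/182 ≈ 1.5879.
n = log₂(1.5879) ≈ 0.66713 half-lives, so t½ = 20.3/0.66713 ≈ 30.429 minutes.
From t = 59.1 to t = 134: 182 × (1/2)^((134−59.1)/30.429) ≈ 33.044 nM.

33 nM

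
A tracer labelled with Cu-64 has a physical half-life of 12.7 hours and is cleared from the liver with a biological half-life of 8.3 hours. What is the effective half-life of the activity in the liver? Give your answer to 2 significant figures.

5.0 hours

1/t_eff = 1/t_phys + 1/t_biol = 1/12.7 + 1/8.3 = 0.19922 per hour.
t_eff = 12.7 × 8.3 / (12.7 + 8.3) ≈ 5.0195 hours.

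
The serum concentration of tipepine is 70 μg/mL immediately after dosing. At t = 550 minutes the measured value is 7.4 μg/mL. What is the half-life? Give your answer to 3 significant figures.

A/A₀ = 7.4/70 ≈ 0.10571.
n = log₂(9.4595) ≈ 3.2418 half-lives elapsed in 550 minutes.
t½ = 550/3.2418 ≈ 169.66 minutes.

170 minutes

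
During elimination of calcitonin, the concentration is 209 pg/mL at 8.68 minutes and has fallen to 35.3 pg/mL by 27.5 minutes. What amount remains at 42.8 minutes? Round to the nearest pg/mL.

Over Δt = 27.5 − 8.68 = 18.82 minutes, the level fell by a factor of 209/35.3 ≈ 5.9207.
n = log₂(5.9207) ≈ 2.5658 half-lives, so t½ = 18.82/2.5658 ≈ 7.3351 minutes.
From t = 27.5 to t = 42.8: 35.3 × (1/2)^((42.8−27.5)/7.3351) ≈ 8.315 pg/mL.

8 pg/mL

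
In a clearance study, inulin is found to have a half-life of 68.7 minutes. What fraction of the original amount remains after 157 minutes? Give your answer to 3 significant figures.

n = 157/68.7 ≈ 2.2853 half-lives.
Fraction remaining = (1/2)^2.2853 ≈ 0.20514.

0.205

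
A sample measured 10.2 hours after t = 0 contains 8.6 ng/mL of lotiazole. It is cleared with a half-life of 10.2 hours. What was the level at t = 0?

17.2 ng/mL

Number of half-lives elapsed: n = 10.2/10.2 ≈ 1.
A₀ = A × 2^n = 8.6 × 2^1 = 8.6 × 2 ≈ 17.2 ng/mL.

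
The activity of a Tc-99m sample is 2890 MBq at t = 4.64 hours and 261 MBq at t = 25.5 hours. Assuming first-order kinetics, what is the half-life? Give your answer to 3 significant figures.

Over Δt = 25.5 − 4.64 = 20.86 hours, the level fell by a factor of 2890/261 ≈ 11.073.
n = log₂(11.073) ≈ 3.4689 half-lives, so t½ = 20.86/3.4689 ≈ 6.0134 hours.

6.01 hours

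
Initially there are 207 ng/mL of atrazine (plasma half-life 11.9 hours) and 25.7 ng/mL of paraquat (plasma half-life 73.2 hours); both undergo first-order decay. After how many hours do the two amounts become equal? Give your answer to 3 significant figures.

Set 207·(1/2)^(t/11.9) = 25.7·(1/2)^(t/73.2).
Taking log₂: log₂(207/25.7) = t·(1/11.9 − 1/73.2).
log₂(8.0545) = 3.0098; 1/11.9 − 1/73.2 = 0.070372.
t = 3.0098 / 0.070372 ≈ 42.769 hours.

42.8 hours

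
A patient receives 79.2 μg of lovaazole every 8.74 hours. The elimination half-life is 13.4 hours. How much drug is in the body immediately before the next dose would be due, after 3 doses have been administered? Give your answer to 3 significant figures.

103 μg

The 3 doses were given 26.22, 17.48, 8.74 hours ago.
Total = 79.2·(1/2)^(26.22/13.4) + 79.2·(1/2)^(17.48/13.4) + 79.2·(1/2)^(8.74/13.4)
      = 20.403 + 32.066 + 50.394 ≈ 102.86 μg.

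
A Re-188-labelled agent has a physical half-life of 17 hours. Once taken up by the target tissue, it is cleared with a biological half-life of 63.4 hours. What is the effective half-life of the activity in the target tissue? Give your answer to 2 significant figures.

13 hours

1/t_eff = 1/t_phys + 1/t_biol = 1/17 + 1/63.4 = 0.074596 per hour.
t_eff = 17 × 63.4 / (17 + 63.4) ≈ 13.405 hours.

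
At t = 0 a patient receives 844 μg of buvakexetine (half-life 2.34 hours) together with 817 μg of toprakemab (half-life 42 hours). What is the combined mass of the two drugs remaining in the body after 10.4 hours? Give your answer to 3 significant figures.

727 μg

buvakexetine: 844 × (1/2)^(10.4/2.34) = 844 × (1/2)^4.4444 ≈ 38.764 μg.
toprakemab: 817 × (1/2)^(10.4/42) = 817 × (1/2)^0.24762 ≈ 688.15 μg.
Total = 38.764 + 688.15 ≈ 726.91 μg.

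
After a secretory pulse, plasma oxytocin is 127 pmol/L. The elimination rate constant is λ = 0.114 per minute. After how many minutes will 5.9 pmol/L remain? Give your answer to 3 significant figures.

t½ = ln 2 / λ = 0.69315 / 0.114 ≈ 6.0802 minutes.
Fraction remaining = 5.9/127 ≈ 0.046457.
n = log₂(127/5.9) = ln(21.525)/ln 2 ≈ 4.428 half-lives.
t = n × t½ = 4.428 × 6.0802 ≈ 26.923 minutes.

26.9 minutes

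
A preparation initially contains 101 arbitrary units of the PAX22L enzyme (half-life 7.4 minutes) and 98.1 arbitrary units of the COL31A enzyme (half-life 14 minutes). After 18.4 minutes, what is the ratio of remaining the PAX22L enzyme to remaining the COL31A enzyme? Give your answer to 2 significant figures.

PAX22L enzyme: 101 × (1/2)^(18.4/7.4) = 101 × (1/2)^2.4865 ≈ 18.022 arbitrary units.
COL31A enzyme: 98.1 × (1/2)^(18.4/14) = 98.1 × (1/2)^1.3143 ≈ 39.448 arbitrary units.
Ratio ≈ 18.022 / 39.448 ≈ 0.45686.

0.46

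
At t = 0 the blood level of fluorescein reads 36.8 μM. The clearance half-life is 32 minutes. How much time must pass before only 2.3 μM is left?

2.3/36.8 = 1/16, so 4 half-lives have elapsed.
t = 4 × 32 = 128 minutes.

128 minutes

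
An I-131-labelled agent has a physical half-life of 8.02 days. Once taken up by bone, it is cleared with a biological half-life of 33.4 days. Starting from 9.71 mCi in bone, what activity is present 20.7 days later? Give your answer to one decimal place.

1.1 mCi

1/t_eff = 1/t_phys + 1/t_biol = 1/8.02 + 1/33.4 = 0.15463 per day.
t_eff = 8.02 × 33.4 / (8.02 + 33.4) ≈ 6.4671 days.
Remaining = 9.71 × (1/2)^(20.7/6.4671) = 9.71 × (1/2)^3.2008 ≈ 1.056 mCi.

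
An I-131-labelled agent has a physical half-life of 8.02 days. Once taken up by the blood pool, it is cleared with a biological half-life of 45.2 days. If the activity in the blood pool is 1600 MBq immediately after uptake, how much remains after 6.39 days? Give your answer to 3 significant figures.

835 MBq

1/t_eff = 1/t_phys + 1/t_biol = 1/8.02 + 1/45.2 = 0.14681 per day.
t_eff = 8.02 × 45.2 / (8.02 + 45.2) ≈ 6.8114 days.
Remaining = 1600 × (1/2)^(6.39/6.8114) = 1600 × (1/2)^0.93813 ≈ 835.05 MBq.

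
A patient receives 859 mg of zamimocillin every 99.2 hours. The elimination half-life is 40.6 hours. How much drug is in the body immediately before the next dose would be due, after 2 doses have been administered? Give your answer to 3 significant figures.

187 mg

The 2 doses were given 198.4, 99.2 hours ago.
Total = 859·(1/2)^(198.4/40.6) + 859·(1/2)^(99.2/40.6)
      = 29.037 + 157.93 ≈ 186.97 mg.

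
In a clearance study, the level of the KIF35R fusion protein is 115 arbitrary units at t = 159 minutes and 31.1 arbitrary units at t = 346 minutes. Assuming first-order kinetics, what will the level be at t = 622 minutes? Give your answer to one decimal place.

4.5 arbitrary units

Over Δt = 346 − 159 = 187 minutes, the level fell by a factor of 115/31.1 ≈ 3.6977.
n = log₂(3.6977) ≈ 1.8866 half-lives, so t½ = 187/1.8866 ≈ 99.118 minutes.
From t = 346 to t = 622: 31.1 × (1/2)^((622−346)/99.118) ≈ 4.5136 arbitrary units.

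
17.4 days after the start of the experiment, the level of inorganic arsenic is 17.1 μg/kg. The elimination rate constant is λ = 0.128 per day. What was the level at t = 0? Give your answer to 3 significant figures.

159 μg/kg

t½ = ln 2 / λ = 0.69315 / 0.128 ≈ 5.4152 days.
Number of half-lives elapsed: n = 17.4/5.4152 ≈ 3.2132.
A₀ = A × 2^n = 17.1 × 2^3.2132 = 17.1 × 9.2739 ≈ 158.58 μg/kg.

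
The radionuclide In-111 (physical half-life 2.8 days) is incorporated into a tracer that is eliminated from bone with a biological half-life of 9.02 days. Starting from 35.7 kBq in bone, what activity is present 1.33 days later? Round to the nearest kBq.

1/t_eff = 1/t_phys + 1/t_biol = 1/2.8 + 1/9.02 = 0.46801 per day.
t_eff = 2.8 × 9.02 / (2.8 + 9.02) ≈ 2.1367 days.
Remaining = 35.7 × (1/2)^(1.33/2.1367) = 35.7 × (1/2)^0.62245 ≈ 23.19 kBq.

23 kBq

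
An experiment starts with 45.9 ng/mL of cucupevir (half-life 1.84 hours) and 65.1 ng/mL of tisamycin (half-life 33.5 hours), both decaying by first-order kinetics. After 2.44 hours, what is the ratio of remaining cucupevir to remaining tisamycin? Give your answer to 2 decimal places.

cucupevir: 45.9 × (1/2)^(2.44/1.84) = 45.9 × (1/2)^1.3261 ≈ 18.307 ng/mL.
tisamycin: 65.1 × (1/2)^(2.44/33.5) = 65.1 × (1/2)^0.072836 ≈ 61.895 ng/mL.
Ratio ≈ 18.307 / 61.895 ≈ 0.29578.

0.30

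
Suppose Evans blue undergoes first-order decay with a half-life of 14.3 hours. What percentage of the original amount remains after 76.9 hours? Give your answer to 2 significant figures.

2.4%

n = 76.9/14.3 ≈ 5.3776 half-lives.
Fraction remaining = (1/2)^5.3776 ≈ 0.024053, i.e. 2.4053%.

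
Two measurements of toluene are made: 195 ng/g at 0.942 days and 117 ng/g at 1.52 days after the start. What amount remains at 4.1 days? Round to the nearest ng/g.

Over Δt = 1.52 − 0.942 = 0.578 days, the level fell by a factor of 195/117 ≈ 1.6667.
n = log₂(1.6667) ≈ 0.73697 half-lives, so t½ = 0.578/0.73697 ≈ 0.7843 days.
From t = 1.52 to t = 4.1: 117 × (1/2)^((4.1−1.52)/0.7843) ≈ 11.965 ng/g.

12 ng/g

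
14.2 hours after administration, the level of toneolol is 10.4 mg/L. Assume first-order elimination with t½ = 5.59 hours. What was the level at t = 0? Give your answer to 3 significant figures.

Number of half-lives elapsed: n = 14.2/5.59 ≈ 2.5403.
A₀ = A × 2^n = 10.4 × 2^2.5403 = 10.4 × 5.8169 ≈ 60.496 mg/L.

60.5 mg/L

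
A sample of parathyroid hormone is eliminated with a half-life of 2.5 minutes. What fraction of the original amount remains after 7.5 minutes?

0.125

n = 7.5/2.5 ≈ 3 half-lives.
Fraction remaining = (1/2)^3 ≈ 0.125.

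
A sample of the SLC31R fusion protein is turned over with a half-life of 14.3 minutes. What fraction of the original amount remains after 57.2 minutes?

n = 57.2/14.3 ≈ 4 half-lives.
Fraction remaining = (1/2)^4 ≈ 0.0625.

0.0625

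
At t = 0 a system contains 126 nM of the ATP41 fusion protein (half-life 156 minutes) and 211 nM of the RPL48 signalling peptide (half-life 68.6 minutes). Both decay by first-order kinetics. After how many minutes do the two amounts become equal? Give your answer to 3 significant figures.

91.1 minutes

Set 126·(1/2)^(t/156) = 211·(1/2)^(t/68.6).
Taking log₂: log₂(126/211) = t·(1/156 − 1/68.6).
log₂(0.59716) = -0.74382; 1/156 − 1/68.6 = -0.008167.
t = -0.74382 / -0.008167 ≈ 91.076 minutes.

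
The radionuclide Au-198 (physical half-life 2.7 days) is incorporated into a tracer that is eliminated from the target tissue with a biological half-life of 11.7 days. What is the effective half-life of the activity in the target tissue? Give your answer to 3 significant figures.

2.19 days

1/t_eff = 1/t_phys + 1/t_biol = 1/2.7 + 1/11.7 = 0.45584 per day.
t_eff = 2.7 × 11.7 / (2.7 + 11.7) ≈ 2.1938 days.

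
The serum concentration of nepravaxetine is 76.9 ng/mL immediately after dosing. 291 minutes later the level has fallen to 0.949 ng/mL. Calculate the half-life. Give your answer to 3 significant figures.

A/A₀ = 0.949/76.9 ≈ 0.012341.
n = log₂(81.033) ≈ 6.3404 half-lives elapsed in 291 minutes.
t½ = 291/6.3404 ≈ 45.896 minutes.

45.9 minutes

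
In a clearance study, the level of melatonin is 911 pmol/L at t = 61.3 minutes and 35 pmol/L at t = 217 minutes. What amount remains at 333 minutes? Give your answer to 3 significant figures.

3.09 pmol/L

Over Δt = 217 − 61.3 = 155.7 minutes, the level fell by a factor of 911/35 ≈ 26.029.
n = log₂(26.029) ≈ 4.702 half-lives, so t½ = 155.7/4.702 ≈ 33.113 minutes.
From t = 217 to t = 333: 35 × (1/2)^((333−217)/33.113) ≈ 3.0869 pmol/L.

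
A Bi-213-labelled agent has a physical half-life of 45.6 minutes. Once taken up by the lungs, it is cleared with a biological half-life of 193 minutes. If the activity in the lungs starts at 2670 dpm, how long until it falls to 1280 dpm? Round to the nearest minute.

1/t_eff = 1/t_phys + 1/t_biol = 1/45.6 + 1/193 = 0.027111 per minute.
t_eff = 45.6 × 193 / (45.6 + 193) ≈ 36.885 minutes.
n = log₂(2670/1280) ≈ 1.0607; t = 1.0607 × 36.885 ≈ 39.124 minutes.

39 minutes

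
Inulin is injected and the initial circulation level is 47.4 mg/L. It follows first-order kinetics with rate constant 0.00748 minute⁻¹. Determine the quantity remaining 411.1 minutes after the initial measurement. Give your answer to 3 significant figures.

2.19 mg/L

t½ = ln 2 / λ = 0.69315 / 0.00748 ≈ 92.667 minutes.
Number of half-lives: n = 411.1/92.667 ≈ 4.4363.
Remaining = 47.4 × (1/2)^4.4363 = 47.4 × 0.046188 ≈ 2.1893 mg/L.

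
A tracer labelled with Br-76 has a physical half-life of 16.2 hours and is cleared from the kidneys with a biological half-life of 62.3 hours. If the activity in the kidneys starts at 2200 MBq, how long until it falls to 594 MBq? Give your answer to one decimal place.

1/t_eff = 1/t_phys + 1/t_biol = 1/16.2 + 1/62.3 = 0.07778 per hour.
t_eff = 16.2 × 62.3 / (16.2 + 62.3) ≈ 12.857 hours.
n = log₂(2200/594) ≈ 1.889; t = 1.889 × 12.857 ≈ 24.286 hours.

24.3 hours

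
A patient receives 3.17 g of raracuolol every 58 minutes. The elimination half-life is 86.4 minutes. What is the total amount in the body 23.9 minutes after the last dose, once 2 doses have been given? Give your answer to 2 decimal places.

4.26 g

The 2 doses were given 81.9, 23.9 minutes ago.
Total = 3.17·(1/2)^(81.9/86.4) + 3.17·(1/2)^(23.9/86.4)
      = 1.6433 + 2.6169 ≈ 4.2602 g.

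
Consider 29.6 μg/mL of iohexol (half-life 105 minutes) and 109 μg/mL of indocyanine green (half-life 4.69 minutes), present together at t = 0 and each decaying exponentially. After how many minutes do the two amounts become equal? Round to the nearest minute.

Set 29.6·(1/2)^(t/105) = 109·(1/2)^(t/4.69).
Taking log₂: log₂(29.6/109) = t·(1/105 − 1/4.69).
log₂(0.27156) = -1.8807; 1/105 − 1/4.69 = -0.2037.
t = -1.8807 / -0.2037 ≈ 9.2327 minutes.

9 minutes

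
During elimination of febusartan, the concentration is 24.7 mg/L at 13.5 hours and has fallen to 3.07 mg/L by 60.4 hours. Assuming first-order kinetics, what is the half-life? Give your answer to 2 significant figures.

16 hours

Over Δt = 60.4 − 13.5 = 46.9 hours, the level fell by a factor of 24.7/3.07 ≈ 8.0456.
n = log₂(8.0456) ≈ 3.0082 half-lives, so t½ = 46.9/3.0082 ≈ 15.591 hours.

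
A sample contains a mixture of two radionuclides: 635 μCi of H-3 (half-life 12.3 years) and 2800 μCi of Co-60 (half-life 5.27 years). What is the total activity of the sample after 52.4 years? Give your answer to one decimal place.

H-3: 635 × (1/2)^(52.4/12.3) = 635 × (1/2)^4.2602 ≈ 33.139 μCi.
Co-60: 2800 × (1/2)^(52.4/5.27) = 2800 × (1/2)^9.9431 ≈ 2.8444 μCi.
Total = 33.139 + 2.8444 ≈ 35.983 μCi.

36.0 μCi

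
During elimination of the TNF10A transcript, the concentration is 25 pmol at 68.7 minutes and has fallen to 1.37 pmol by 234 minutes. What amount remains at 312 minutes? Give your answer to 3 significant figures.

0.348 pmol

Over Δt = 234 − 68.7 = 165.3 minutes, the level fell by a factor of 25/1.37 ≈ 18.248.
n = log₂(18.248) ≈ 4.1897 half-lives, so t½ = 165.3/4.1897 ≈ 39.454 minutes.
From t = 234 to t = 312: 1.37 × (1/2)^((312−234)/39.454) ≈ 0.34801 pmol.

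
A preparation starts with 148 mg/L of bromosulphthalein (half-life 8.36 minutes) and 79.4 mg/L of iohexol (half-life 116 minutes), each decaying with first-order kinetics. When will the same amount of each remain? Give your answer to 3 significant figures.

Set 148·(1/2)^(t/8.36) = 79.4·(1/2)^(t/116).
Taking log₂: log₂(148/79.4) = t·(1/8.36 − 1/116).
log₂(1.864) = 0.89839; 1/8.36 − 1/116 = 0.111.
t = 0.89839 / 0.111 ≈ 8.0938 minutes.

8.09 minutes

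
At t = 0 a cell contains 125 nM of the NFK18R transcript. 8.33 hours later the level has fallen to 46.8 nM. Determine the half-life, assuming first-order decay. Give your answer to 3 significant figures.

A/A₀ = 46.8/125 ≈ 0.3744.
n = log₂(2.6709) ≈ 1.4173 half-lives elapsed in 8.33 hours.
t½ = 8.33/1.4173 ≈ 5.8772 hours.

5.88 hours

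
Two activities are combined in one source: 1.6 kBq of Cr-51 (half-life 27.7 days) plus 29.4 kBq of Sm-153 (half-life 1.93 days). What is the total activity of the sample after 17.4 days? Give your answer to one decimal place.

Cr-51: 1.6 × (1/2)^(17.4/27.7) = 1.6 × (1/2)^0.62816 ≈ 1.0352 kBq.
Sm-153: 29.4 × (1/2)^(17.4/1.93) = 29.4 × (1/2)^9.0155 ≈ 0.056807 kBq.
Total = 1.0352 + 0.056807 ≈ 1.092 kBq.

1.1 kBq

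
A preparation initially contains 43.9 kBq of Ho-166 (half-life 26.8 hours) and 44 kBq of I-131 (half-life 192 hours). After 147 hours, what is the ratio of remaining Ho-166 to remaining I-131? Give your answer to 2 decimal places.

Ho-166: 43.9 × (1/2)^(147/26.8) = 43.9 × (1/2)^5.4851 ≈ 0.98015 kBq.
I-131: 44 × (1/2)^(147/192) = 44 × (1/2)^0.76562 ≈ 25.881 kBq.
Ratio ≈ 0.98015 / 25.881 ≈ 0.037872.

0.04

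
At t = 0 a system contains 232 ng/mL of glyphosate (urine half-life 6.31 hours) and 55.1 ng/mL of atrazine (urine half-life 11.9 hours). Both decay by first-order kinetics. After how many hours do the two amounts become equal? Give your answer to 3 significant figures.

27.9 hours

Set 232·(1/2)^(t/6.31) = 55.1·(1/2)^(t/11.9).
Taking log₂: log₂(232/55.1) = t·(1/6.31 − 1/11.9).
log₂(4.2105) = 2.074; 1/6.31 − 1/11.9 = 0.074445.
t = 2.074 / 0.074445 ≈ 27.86 hours.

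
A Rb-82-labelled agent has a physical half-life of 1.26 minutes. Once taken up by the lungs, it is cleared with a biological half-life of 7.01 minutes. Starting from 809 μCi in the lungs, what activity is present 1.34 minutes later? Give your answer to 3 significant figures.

1/t_eff = 1/t_phys + 1/t_biol = 1/1.26 + 1/7.01 = 0.9363 per minute.
t_eff = 1.26 × 7.01 / (1.26 + 7.01) ≈ 1.068 minutes.
Remaining = 809 × (1/2)^(1.34/1.068) = 809 × (1/2)^1.2546 ≈ 339.05 μCi.

339 μCi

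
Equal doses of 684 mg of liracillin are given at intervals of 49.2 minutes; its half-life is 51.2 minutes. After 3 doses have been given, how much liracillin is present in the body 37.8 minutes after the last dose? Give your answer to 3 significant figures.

729 mg

The 3 doses were given 136.2, 87, 37.8 minutes ago.
Total = 684·(1/2)^(136.2/51.2) + 684·(1/2)^(87/51.2) + 684·(1/2)^(37.8/51.2)
      = 108.21 + 210.64 + 410.03 ≈ 728.88 mg.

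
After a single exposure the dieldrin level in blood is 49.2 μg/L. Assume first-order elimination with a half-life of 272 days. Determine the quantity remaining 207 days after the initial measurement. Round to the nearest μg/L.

29 μg/L

Number of half-lives: n = 207/272 ≈ 0.76103.
Remaining = 49.2 × (1/2)^0.76103 = 49.2 × 0.59008 ≈ 29.032 μg/L.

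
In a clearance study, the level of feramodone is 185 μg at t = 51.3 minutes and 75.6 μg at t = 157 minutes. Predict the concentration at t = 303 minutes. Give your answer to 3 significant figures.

Over Δt = 157 − 51.3 = 105.7 minutes, the level fell by a factor of 185/75.6 ≈ 2.4471.
n = log₂(2.4471) ≈ 1.2911 half-lives, so t½ = 105.7/1.2911 ≈ 81.87 minutes.
From t = 157 to t = 303: 75.6 × (1/2)^((303−157)/81.87) ≈ 21.963 μg.

22.0 μg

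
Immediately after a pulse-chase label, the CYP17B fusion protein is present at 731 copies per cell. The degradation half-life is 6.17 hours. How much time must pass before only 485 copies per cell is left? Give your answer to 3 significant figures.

3.65 hours

Fraction remaining = 485/731 ≈ 0.66347.
n = log₂(731/485) = ln(1.5072)/ln 2 ≈ 0.59189 half-lives.
t = n × t½ = 0.59189 × 6.17 ≈ 3.6519 hours.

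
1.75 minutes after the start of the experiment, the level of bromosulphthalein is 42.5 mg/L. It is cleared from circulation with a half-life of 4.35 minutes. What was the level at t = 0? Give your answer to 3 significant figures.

56.2 mg/L

Number of half-lives elapsed: n = 1.75/4.35 ≈ 0.4023.
A₀ = A × 2^n = 42.5 × 2^0.4023 = 42.5 × 1.3216 ≈ 56.169 mg/L.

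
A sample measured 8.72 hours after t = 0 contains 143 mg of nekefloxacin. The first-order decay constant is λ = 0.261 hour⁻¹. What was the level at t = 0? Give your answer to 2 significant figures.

t½ = ln 2 / λ = 0.69315 / 0.261 ≈ 2.6557 hours.
Number of half-lives elapsed: n = 8.72/2.6557 ≈ 3.2835.
A₀ = A × 2^n = 143 × 2^3.2835 = 143 × 9.7369 ≈ 1392.4 mg.

1400 mg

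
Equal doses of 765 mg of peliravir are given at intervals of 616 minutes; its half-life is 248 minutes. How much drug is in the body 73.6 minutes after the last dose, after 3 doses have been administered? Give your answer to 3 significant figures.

The 3 doses were given 1305.6, 689.6, 73.6 minutes ago.
Total = 765·(1/2)^(1305.6/248) + 765·(1/2)^(689.6/248) + 765·(1/2)^(73.6/248)
      = 19.901 + 111.33 + 622.76 ≈ 753.99 mg.

754 mg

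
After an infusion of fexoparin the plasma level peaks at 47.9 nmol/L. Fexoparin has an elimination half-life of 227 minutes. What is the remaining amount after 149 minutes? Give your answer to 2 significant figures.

30 nmol/L

Number of half-lives: n = 149/227 ≈ 0.65639.
Remaining = 47.9 × (1/2)^0.65639 = 47.9 × 0.63446 ≈ 30.391 nmol/L.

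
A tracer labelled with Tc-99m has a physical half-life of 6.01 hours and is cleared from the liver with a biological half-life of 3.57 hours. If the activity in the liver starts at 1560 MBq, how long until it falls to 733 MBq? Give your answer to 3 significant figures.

1/t_eff = 1/t_phys + 1/t_biol = 1/6.01 + 1/3.57 = 0.4465 per hour.
t_eff = 6.01 × 3.57 / (6.01 + 3.57) ≈ 2.2396 hours.
n = log₂(1560/733) ≈ 1.0897; t = 1.0897 × 2.2396 ≈ 2.4404 hours.

2.44 hours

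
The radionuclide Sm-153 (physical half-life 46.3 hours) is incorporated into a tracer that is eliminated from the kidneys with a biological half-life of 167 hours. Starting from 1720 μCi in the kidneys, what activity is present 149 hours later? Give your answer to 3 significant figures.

99.6 μCi

1/t_eff = 1/t_phys + 1/t_biol = 1/46.3 + 1/167 = 0.027586 per hour.
t_eff = 46.3 × 167 / (46.3 + 167) ≈ 36.25 hours.
Remaining = 1720 × (1/2)^(149/36.25) = 1720 × (1/2)^4.1104 ≈ 99.583 μCi.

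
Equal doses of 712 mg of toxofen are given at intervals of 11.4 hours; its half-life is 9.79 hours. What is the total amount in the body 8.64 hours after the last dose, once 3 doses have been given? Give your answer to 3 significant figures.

The 3 doses were given 31.44, 20.04, 8.64 hours ago.
Total = 712·(1/2)^(31.44/9.79) + 712·(1/2)^(20.04/9.79) + 712·(1/2)^(8.64/9.79)
      = 76.867 + 172.3 + 386.2 ≈ 635.36 mg.

635 mg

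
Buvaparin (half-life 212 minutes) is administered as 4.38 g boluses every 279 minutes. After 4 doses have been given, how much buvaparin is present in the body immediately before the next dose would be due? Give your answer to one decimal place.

The 4 doses were given 1116, 837, 558, 279 minutes ago.
Total = 4.38·(1/2)^(1116/212) + 4.38·(1/2)^(837/212) + 4.38·(1/2)^(558/212) + 4.38·(1/2)^(279/212)
      = 0.11397 + 0.28377 + 0.70655 + 1.7592 ≈ 2.8635 g.

2.9 g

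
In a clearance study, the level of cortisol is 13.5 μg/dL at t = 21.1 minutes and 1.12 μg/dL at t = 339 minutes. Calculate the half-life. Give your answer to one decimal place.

88.5 minutes

Over Δt = 339 − 21.1 = 317.9 minutes, the level fell by a factor of 13.5/1.12 ≈ 12.054.
n = log₂(12.054) ≈ 3.5914 half-lives, so t½ = 317.9/3.5914 ≈ 88.517 minutes.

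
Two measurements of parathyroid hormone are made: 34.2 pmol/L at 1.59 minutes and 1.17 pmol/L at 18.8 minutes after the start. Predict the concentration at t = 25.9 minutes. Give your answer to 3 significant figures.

0.291 pmol/L

Over Δt = 18.8 − 1.59 = 17.21 minutes, the level fell by a factor of 34.2/1.17 ≈ 29.231.
n = log₂(29.231) ≈ 4.8694 half-lives, so t½ = 17.21/4.8694 ≈ 3.5343 minutes.
From t = 18.8 to t = 25.9: 1.17 × (1/2)^((25.9−18.8)/3.5343) ≈ 0.2907 pmol/L.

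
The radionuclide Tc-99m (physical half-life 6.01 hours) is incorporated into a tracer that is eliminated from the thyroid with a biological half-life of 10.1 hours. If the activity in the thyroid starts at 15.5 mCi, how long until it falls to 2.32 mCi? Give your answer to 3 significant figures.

1/t_eff = 1/t_phys + 1/t_biol = 1/6.01 + 1/10.1 = 0.2654 per hour.
t_eff = 6.01 × 10.1 / (6.01 + 10.1) ≈ 3.7679 hours.
n = log₂(15.5/2.32) ≈ 2.7401; t = 2.7401 × 3.7679 ≈ 10.324 hours.

10.3 hours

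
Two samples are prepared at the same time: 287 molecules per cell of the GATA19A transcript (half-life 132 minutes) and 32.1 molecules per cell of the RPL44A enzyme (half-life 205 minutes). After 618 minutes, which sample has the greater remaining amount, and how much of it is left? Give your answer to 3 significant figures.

GATA19A transcript, 11.2 molecules per cell

GATA19A transcript: 287 × (1/2)^4.6818 ≈ 11.182 molecules per cell.
RPL44A enzyme: 32.1 × (1/2)^3.0146 ≈ 3.972 molecules per cell.
GATA19A transcript has more remaining, at ≈ 11.182 molecules per cell.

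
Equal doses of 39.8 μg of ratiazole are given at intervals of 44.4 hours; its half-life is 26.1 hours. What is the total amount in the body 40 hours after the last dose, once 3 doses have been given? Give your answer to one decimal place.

19.3 μg

The 3 doses were given 128.8, 84.4, 40 hours ago.
Total = 39.8·(1/2)^(128.8/26.1) + 39.8·(1/2)^(84.4/26.1) + 39.8·(1/2)^(40/26.1)
      = 1.3012 + 4.2309 + 13.757 ≈ 19.289 μg.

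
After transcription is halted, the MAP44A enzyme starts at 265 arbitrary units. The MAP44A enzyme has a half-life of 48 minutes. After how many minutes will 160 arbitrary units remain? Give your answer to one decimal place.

Fraction remaining = 160/265 ≈ 0.60377.
n = log₂(265/160) = ln(1.6562)/ln 2 ≈ 0.72792 half-lives.
t = n × t½ = 0.72792 × 48 ≈ 34.94 minutes.

34.9 minutes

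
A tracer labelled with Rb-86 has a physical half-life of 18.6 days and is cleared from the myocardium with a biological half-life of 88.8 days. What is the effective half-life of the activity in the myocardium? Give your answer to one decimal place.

1/t_eff = 1/t_phys + 1/t_biol = 1/18.6 + 1/88.8 = 0.065025 per day.
t_eff = 18.6 × 88.8 / (18.6 + 88.8) ≈ 15.379 days.

15.4 days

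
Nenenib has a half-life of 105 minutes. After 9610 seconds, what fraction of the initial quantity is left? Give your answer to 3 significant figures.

9610 seconds = 160.167 minutes.
n = 160.167/105 ≈ 1.5254 half-lives.
Fraction remaining = (1/2)^1.5254 ≈ 0.34738.

0.347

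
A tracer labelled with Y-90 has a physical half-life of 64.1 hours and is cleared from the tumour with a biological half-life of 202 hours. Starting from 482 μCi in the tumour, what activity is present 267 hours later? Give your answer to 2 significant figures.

11 μCi

1/t_eff = 1/t_phys + 1/t_biol = 1/64.1 + 1/202 = 0.020551 per hour.
t_eff = 64.1 × 202 / (64.1 + 202) ≈ 48.659 hours.
Remaining = 482 × (1/2)^(267/48.659) = 482 × (1/2)^5.4871 ≈ 10.746 μCi.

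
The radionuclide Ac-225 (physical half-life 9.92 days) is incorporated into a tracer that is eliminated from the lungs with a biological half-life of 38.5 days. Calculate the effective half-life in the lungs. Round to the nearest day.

1/t_eff = 1/t_phys + 1/t_biol = 1/9.92 + 1/38.5 = 0.12678 per day.
t_eff = 9.92 × 38.5 / (9.92 + 38.5) ≈ 7.8876 days.

8 days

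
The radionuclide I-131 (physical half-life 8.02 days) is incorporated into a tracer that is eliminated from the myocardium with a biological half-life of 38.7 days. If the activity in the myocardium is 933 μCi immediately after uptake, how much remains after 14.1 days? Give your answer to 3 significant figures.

214 μCi

1/t_eff = 1/t_phys + 1/t_biol = 1/8.02 + 1/38.7 = 0.15053 per day.
t_eff = 8.02 × 38.7 / (8.02 + 38.7) ≈ 6.6433 days.
Remaining = 933 × (1/2)^(14.1/6.6433) = 933 × (1/2)^2.1224 ≈ 214.27 μCi.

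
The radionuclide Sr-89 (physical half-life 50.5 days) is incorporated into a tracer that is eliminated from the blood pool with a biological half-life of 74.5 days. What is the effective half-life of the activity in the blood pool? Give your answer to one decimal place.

1/t_eff = 1/t_phys + 1/t_biol = 1/50.5 + 1/74.5 = 0.033225 per day.
t_eff = 50.5 × 74.5 / (50.5 + 74.5) ≈ 30.098 days.

30.1 days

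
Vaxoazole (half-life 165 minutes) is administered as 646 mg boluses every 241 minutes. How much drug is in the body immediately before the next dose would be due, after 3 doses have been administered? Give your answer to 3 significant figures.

351 mg

The 3 doses were given 723, 482, 241 minutes ago.
Total = 646·(1/2)^(723/165) + 646·(1/2)^(482/165) + 646·(1/2)^(241/165)
      = 30.987 + 85.283 + 234.72 ≈ 350.99 mg.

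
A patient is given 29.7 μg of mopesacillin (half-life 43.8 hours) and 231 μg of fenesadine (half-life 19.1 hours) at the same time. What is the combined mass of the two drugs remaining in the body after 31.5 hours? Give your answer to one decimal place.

91.7 μg

mopesacillin: 29.7 × (1/2)^(31.5/43.8) = 29.7 × (1/2)^0.71918 ≈ 18.041 μg.
fenesadine: 231 × (1/2)^(31.5/19.1) = 231 × (1/2)^1.6492 ≈ 73.646 μg.
Total = 18.041 + 73.646 ≈ 91.687 μg.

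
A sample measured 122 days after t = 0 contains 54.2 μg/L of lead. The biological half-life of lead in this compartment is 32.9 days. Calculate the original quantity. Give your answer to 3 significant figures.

708 μg/L

Number of half-lives elapsed: n = 122/32.9 ≈ 3.7082.
A₀ = A × 2^n = 54.2 × 2^3.7082 = 54.2 × 13.07 ≈ 708.4 μg/L.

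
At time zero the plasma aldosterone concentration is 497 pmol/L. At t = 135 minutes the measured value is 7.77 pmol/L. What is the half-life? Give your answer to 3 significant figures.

22.5 minutes

A/A₀ = 7.77/497 ≈ 0.015634.
n = log₂(63.964) ≈ 5.9992 half-lives elapsed in 135 minutes.
t½ = 135/5.9992 ≈ 22.503 minutes.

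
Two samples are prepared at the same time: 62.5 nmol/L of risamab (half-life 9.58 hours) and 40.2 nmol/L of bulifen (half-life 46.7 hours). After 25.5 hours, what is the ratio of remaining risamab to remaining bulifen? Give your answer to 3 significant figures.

0.359

risamab: 62.5 × (1/2)^(25.5/9.58) = 62.5 × (1/2)^2.6618 ≈ 9.8764 nmol/L.
bulifen: 40.2 × (1/2)^(25.5/46.7) = 40.2 × (1/2)^0.54604 ≈ 27.533 nmol/L.
Ratio ≈ 9.8764 / 27.533 ≈ 0.35871.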